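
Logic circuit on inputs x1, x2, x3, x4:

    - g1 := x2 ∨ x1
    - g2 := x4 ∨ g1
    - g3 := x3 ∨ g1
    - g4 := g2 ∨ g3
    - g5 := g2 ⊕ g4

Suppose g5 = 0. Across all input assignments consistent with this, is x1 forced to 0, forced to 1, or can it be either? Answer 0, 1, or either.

Both values of x1 occur among assignments with g5 = 0:
  x1=0: x1=0, x2=0, x3=0, x4=0
  x1=1: x1=1, x2=0, x3=0, x4=0

either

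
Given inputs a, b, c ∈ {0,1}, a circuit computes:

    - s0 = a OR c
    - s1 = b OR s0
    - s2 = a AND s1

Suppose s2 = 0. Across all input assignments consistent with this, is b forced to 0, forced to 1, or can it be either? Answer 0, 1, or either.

Both values of b occur among assignments with s2 = 0:
  b=0: a=0, b=0, c=0
  b=1: a=0, b=1, c=0

either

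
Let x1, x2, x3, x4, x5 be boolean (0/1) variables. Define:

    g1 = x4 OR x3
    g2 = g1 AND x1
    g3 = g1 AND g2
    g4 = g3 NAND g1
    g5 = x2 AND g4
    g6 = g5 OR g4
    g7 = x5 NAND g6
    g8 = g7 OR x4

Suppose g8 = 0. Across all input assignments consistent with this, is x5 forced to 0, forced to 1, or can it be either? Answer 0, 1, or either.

g8 = g7 OR x4 must be 0, so both g7 = 0 and x4 = 0.
g7 = x5 NAND g6 must be 0, so both x5 = 1 and g6 = 1.
Every assignment with g8 = 0 has x5 = 1; there are 6 such assignment(s).

1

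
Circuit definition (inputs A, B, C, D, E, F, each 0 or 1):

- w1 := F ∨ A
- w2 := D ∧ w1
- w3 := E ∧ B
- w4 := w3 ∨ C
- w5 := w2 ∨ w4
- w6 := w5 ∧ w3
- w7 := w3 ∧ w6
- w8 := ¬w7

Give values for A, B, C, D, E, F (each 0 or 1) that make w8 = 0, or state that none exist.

A=1 B=1 C=1 D=0 E=1 F=0

Check with A=1 B=1 C=1 D=0 E=1 F=0:
w1 = F ∨ A = 0 ∨ 1 = 1
w2 = D ∧ w1 = 0 ∧ 1 = 0
w3 = E ∧ B = 1 ∧ 1 = 1
w4 = w3 ∨ C = 1 ∨ 1 = 1
w5 = w2 ∨ w4 = 0 ∨ 1 = 1
w6 = w5 ∧ w3 = 1 ∧ 1 = 1
w7 = w3 ∧ w6 = 1 ∧ 1 = 1
w8 = ¬w7 = ¬1 = 0
So w8 = 0 as required.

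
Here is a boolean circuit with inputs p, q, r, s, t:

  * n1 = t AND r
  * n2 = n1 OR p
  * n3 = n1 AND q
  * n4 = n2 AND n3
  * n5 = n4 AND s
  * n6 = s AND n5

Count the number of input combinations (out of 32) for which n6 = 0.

n6 = s AND n5 must be 0, so at least one of s, n5 is 0.
Enumerating the 32 input combinations, 30 give n6 = 0 and 2 give n6 = 1.

30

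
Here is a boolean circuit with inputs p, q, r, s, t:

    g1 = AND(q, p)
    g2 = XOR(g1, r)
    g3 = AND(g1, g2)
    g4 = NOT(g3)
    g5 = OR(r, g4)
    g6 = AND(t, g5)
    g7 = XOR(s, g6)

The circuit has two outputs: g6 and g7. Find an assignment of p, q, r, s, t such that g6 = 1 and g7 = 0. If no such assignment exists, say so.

p=1, q=1, r=1, s=1, t=1

Check with p=1, q=1, r=1, s=1, t=1:
g1 = AND(q, p) = AND(1, 1) = 1
g2 = XOR(g1, r) = XOR(1, 1) = 0
g3 = AND(g1, g2) = AND(1, 0) = 0
g4 = NOT(g3) = NOT 0 = 1
g5 = OR(r, g4) = OR(1, 1) = 1
g6 = AND(t, g5) = AND(1, 1) = 1
g7 = XOR(s, g6) = XOR(1, 1) = 0
So g6 = 1 and g7 = 0.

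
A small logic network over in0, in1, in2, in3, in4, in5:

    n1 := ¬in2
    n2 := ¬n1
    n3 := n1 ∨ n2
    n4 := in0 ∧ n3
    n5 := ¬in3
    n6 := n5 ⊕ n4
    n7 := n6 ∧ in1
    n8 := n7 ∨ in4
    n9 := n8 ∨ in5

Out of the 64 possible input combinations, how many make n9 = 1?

n9 = n8 ∨ in5 must be 1, so at least one of n8, in5 is 1.
Enumerating the 64 input combinations, 52 give n9 = 1 and 12 give n9 = 0.

52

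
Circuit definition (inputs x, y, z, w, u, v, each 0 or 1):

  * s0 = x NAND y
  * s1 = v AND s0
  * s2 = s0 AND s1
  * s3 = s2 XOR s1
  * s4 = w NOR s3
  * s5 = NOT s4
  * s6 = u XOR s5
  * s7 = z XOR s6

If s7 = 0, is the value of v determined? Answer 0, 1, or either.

Both values of v occur among assignments with s7 = 0:
  v=0: x=0, y=0, z=0, w=0, u=0, v=0
  v=1: x=0, y=0, z=0, w=0, u=0, v=1

either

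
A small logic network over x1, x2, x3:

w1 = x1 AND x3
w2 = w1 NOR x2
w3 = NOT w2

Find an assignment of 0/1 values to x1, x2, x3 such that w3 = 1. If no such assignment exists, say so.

w3 = NOT w2 must be 1, so w2 = 0.
w2 = w1 NOR x2 must be 0, so at least one of w1, x2 is 1.
Check with x1=0, x2=1, x3=0:
w1 = x1 AND x3 = 0 AND 0 = 0
w2 = w1 NOR x2 = 0 NOR 1 = 0
w3 = NOT w2 = NOT 0 = 1
So w3 = 1 as required.

x1=0, x2=1, x3=0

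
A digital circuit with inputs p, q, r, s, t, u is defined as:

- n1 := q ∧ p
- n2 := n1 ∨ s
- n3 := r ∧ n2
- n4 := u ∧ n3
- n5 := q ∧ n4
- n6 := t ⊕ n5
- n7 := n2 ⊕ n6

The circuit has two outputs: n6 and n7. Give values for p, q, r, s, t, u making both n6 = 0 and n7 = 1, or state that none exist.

Check with p=1 q=0 r=0 s=1 t=0 u=0:
n1 = q ∧ p = 0 ∧ 1 = 0
n2 = n1 ∨ s = 0 ∨ 1 = 1
n3 = r ∧ n2 = 0 ∧ 1 = 0
n4 = u ∧ n3 = 0 ∧ 0 = 0
n5 = q ∧ n4 = 0 ∧ 0 = 0
n6 = t ⊕ n5 = 0 ⊕ 0 = 0
n7 = n2 ⊕ n6 = 1 ⊕ 0 = 1
So n6 = 0 and n7 = 1.

p=1 q=0 r=0 s=1 t=0 u=0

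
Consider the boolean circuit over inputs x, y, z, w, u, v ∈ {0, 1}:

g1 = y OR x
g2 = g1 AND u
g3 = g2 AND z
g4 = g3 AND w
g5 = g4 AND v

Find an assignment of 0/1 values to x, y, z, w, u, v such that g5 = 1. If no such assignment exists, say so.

x=1, y=0, z=1, w=1, u=1, v=1

Check with x=1, y=0, z=1, w=1, u=1, v=1:
g1 = y OR x = 0 OR 1 = 1
g2 = g1 AND u = 1 AND 1 = 1
g3 = g2 AND z = 1 AND 1 = 1
g4 = g3 AND w = 1 AND 1 = 1
g5 = g4 AND v = 1 AND 1 = 1
So g5 = 1 as required.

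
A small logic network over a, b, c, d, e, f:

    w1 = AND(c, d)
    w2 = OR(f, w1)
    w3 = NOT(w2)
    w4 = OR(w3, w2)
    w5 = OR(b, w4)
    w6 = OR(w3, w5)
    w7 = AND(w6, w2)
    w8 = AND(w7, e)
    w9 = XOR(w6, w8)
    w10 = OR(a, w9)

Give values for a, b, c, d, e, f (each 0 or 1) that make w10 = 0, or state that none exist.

a=0, b=1, c=0, d=1, e=1, f=1

w10 = OR(a, w9) must be 0, so both a = 0 and w9 = 0.
w9 = XOR(w6, w8) must be 0, so w6 and w8 are equal.
Check with a=0, b=1, c=0, d=1, e=1, f=1:
w1 = AND(c, d) = AND(0, 1) = 0
w2 = OR(f, w1) = OR(1, 0) = 1
w3 = NOT(w2) = NOT 1 = 0
w4 = OR(w3, w2) = OR(0, 1) = 1
w5 = OR(b, w4) = OR(1, 1) = 1
w6 = OR(w3, w5) = OR(0, 1) = 1
w7 = AND(w6, w2) = AND(1, 1) = 1
w8 = AND(w7, e) = AND(1, 1) = 1
w9 = XOR(w6, w8) = XOR(1, 1) = 0
w10 = OR(a, w9) = OR(0, 0) = 0
So w10 = 0 as required.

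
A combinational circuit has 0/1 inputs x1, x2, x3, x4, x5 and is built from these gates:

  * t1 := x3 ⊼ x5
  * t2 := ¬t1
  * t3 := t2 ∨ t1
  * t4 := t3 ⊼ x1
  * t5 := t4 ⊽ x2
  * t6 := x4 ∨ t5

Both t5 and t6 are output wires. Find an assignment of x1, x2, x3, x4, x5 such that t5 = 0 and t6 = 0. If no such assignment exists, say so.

Check with x1=0, x2=1, x3=0, x4=0, x5=0:
t1 = x3 ⊼ x5 = 0 ⊼ 0 = 1
t2 = ¬t1 = ¬1 = 0
t3 = t2 ∨ t1 = 0 ∨ 1 = 1
t4 = t3 ⊼ x1 = 1 ⊼ 0 = 1
t5 = t4 ⊽ x2 = 1 ⊽ 1 = 0
t6 = x4 ∨ t5 = 0 ∨ 0 = 0
So t5 = 0 and t6 = 0.

x1=0, x2=1, x3=0, x4=0, x5=0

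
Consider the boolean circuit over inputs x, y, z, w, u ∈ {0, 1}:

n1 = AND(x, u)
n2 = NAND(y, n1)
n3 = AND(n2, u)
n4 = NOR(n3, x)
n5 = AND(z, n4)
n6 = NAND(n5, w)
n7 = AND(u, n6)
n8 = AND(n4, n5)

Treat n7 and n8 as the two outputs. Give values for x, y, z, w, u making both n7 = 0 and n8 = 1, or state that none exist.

x=0, y=1, z=1, w=0, u=0

Check with x=0, y=1, z=1, w=0, u=0:
n1 = AND(x, u) = AND(0, 0) = 0
n2 = NAND(y, n1) = NAND(1, 0) = 1
n3 = AND(n2, u) = AND(1, 0) = 0
n4 = NOR(n3, x) = NOR(0, 0) = 1
n5 = AND(z, n4) = AND(1, 1) = 1
n6 = NAND(n5, w) = NAND(1, 0) = 1
n7 = AND(u, n6) = AND(0, 1) = 0
n8 = AND(n4, n5) = AND(1, 1) = 1
So n7 = 0 and n8 = 1.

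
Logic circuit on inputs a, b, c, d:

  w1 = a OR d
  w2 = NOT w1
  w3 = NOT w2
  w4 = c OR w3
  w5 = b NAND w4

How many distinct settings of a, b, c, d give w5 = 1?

9

w5 = b NAND w4 must be 1, so at least one of b, w4 is 0.
Enumerating the 16 input combinations, 9 give w5 = 1 and 7 give w5 = 0.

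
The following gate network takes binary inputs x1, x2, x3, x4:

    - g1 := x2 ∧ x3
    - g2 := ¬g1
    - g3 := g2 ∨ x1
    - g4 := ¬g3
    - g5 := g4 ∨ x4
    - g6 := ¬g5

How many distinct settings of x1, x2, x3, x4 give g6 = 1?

7

g6 = ¬g5 must be 1, so g5 = 0.
g5 = g4 ∨ x4 must be 0, so both g4 = 0 and x4 = 0.
Enumerating the 16 input combinations, 7 give g6 = 1 and 9 give g6 = 0.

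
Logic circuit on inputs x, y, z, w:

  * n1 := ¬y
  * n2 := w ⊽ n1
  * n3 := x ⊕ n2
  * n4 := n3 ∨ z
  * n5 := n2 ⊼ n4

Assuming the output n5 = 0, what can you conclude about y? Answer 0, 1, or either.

n5 = n2 ⊼ n4 must be 0, so both n2 = 1 and n4 = 1.
n2 = w ⊽ n1 must be 1, so both w = 0 and n1 = 0.
Every assignment with n5 = 0 has y = 1; there are 3 such assignment(s).
  x=0, y=1, z=0, w=0
  x=0, y=1, z=1, w=0
  x=1, y=1, z=1, w=0

1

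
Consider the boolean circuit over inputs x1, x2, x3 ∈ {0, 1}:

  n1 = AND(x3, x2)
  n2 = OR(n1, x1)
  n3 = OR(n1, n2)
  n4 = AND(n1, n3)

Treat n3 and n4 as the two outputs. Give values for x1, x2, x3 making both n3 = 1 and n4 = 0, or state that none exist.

Check with x1=1 x2=1 x3=0:
n1 = AND(x3, x2) = AND(0, 1) = 0
n2 = OR(n1, x1) = OR(0, 1) = 1
n3 = OR(n1, n2) = OR(0, 1) = 1
n4 = AND(n1, n3) = AND(0, 1) = 0
So n3 = 1 and n4 = 0.

x1=1 x2=1 x3=0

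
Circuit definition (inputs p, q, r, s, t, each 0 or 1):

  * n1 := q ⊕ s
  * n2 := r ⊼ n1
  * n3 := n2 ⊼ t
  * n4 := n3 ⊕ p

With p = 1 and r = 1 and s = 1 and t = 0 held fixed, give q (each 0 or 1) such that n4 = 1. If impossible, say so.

With p = 1 and r = 1 and s = 1 and t = 0 fixed, none of the 2 settings of q give n4 = 1.
For example, with q=0:
n1 = q ⊕ s = 0 ⊕ 1 = 1
n2 = r ⊼ n1 = 1 ⊼ 1 = 0
n3 = n2 ⊼ t = 0 ⊼ 0 = 1
n4 = n3 ⊕ p = 1 ⊕ 1 = 0
giving n4 = 0 ≠ 1.

no solution exists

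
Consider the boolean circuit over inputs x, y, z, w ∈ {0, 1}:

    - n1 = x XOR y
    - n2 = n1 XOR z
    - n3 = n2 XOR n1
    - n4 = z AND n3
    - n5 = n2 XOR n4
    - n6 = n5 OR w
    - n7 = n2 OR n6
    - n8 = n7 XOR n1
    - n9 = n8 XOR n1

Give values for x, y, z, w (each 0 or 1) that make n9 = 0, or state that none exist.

n9 = n8 XOR n1 must be 0, so n8 and n1 are equal.
Check with x=1, y=1, z=0, w=0:
n1 = x XOR y = 1 XOR 1 = 0
n2 = n1 XOR z = 0 XOR 0 = 0
n3 = n2 XOR n1 = 0 XOR 0 = 0
n4 = z AND n3 = 0 AND 0 = 0
n5 = n2 XOR n4 = 0 XOR 0 = 0
n6 = n5 OR w = 0 OR 0 = 0
n7 = n2 OR n6 = 0 OR 0 = 0
n8 = n7 XOR n1 = 0 XOR 0 = 0
n9 = n8 XOR n1 = 0 XOR 0 = 0
So n9 = 0 as required.

x=1, y=1, z=0, w=0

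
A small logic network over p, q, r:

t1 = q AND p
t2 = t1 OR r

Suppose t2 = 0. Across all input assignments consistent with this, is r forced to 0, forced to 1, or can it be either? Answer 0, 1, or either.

t2 = t1 OR r must be 0, so both t1 = 0 and r = 0.
Every assignment with t2 = 0 has r = 0; there are 3 such assignment(s).
  p=0, q=0, r=0
  p=0, q=1, r=0
  p=1, q=0, r=0

0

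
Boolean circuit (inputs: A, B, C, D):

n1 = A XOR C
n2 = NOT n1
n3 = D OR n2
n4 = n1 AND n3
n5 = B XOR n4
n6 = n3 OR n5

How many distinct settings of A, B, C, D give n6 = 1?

14

n6 = n3 OR n5 must be 1, so at least one of n3, n5 is 1.
Enumerating the 16 input combinations, 14 give n6 = 1 and 2 give n6 = 0.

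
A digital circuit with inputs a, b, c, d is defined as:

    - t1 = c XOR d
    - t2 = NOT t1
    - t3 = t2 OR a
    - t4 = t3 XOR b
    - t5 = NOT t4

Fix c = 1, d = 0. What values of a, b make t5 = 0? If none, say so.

t5 = NOT t4 must be 0, so t4 = 1.
Check with c = 1, d = 0 and a=1, b=0:
t1 = c XOR d = 1 XOR 0 = 1
t2 = NOT t1 = NOT 1 = 0
t3 = t2 OR a = 0 OR 1 = 1
t4 = t3 XOR b = 1 XOR 0 = 1
t5 = NOT t4 = NOT 1 = 0
So t5 = 0.

a=1, b=0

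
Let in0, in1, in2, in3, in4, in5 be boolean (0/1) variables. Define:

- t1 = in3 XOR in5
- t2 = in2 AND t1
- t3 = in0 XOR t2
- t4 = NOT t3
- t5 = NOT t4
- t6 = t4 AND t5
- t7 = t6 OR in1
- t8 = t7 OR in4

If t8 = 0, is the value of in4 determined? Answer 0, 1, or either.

0

t8 = t7 OR in4 must be 0, so both t7 = 0 and in4 = 0.
t7 = t6 OR in1 must be 0, so both t6 = 0 and in1 = 0.
t6 = t4 AND t5 must be 0, so at least one of t4, t5 is 0.
Every assignment with t8 = 0 has in4 = 0; there are 16 such assignment(s).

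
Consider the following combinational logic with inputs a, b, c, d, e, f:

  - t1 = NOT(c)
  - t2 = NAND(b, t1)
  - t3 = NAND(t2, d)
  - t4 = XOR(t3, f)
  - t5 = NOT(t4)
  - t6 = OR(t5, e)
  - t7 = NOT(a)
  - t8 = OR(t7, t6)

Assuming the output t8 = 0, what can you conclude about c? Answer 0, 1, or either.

Both values of c occur among assignments with t8 = 0:
  c=0: a=1, b=0, c=0, d=0, e=0, f=0
  c=1: a=1, b=0, c=1, d=0, e=0, f=0

either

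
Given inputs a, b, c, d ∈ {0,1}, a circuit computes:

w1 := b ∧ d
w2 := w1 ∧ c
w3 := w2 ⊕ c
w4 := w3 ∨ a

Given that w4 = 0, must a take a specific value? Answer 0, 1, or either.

w4 = w3 ∨ a must be 0, so both w3 = 0 and a = 0.
Every assignment with w4 = 0 has a = 0; there are 5 such assignment(s).

0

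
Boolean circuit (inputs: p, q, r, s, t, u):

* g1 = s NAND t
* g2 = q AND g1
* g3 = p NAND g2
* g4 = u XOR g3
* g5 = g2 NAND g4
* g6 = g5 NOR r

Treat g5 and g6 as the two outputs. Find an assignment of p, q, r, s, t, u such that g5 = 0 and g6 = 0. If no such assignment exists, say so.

Check with p=1 q=1 r=1 s=0 t=1 u=1:
g1 = s NAND t = 0 NAND 1 = 1
g2 = q AND g1 = 1 AND 1 = 1
g3 = p NAND g2 = 1 NAND 1 = 0
g4 = u XOR g3 = 1 XOR 0 = 1
g5 = g2 NAND g4 = 1 NAND 1 = 0
g6 = g5 NOR r = 0 NOR 1 = 0
So g5 = 0 and g6 = 0.

p=1 q=1 r=1 s=0 t=1 u=1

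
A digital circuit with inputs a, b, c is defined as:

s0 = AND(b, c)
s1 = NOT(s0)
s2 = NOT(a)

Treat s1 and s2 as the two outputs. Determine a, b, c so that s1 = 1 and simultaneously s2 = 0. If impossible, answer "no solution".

Check with a=1, b=0, c=1:
s0 = AND(b, c) = AND(0, 1) = 0
s1 = NOT(s0) = NOT 0 = 1
s2 = NOT(a) = NOT 1 = 0
So s1 = 1 and s2 = 0.

a=1, b=0, c=1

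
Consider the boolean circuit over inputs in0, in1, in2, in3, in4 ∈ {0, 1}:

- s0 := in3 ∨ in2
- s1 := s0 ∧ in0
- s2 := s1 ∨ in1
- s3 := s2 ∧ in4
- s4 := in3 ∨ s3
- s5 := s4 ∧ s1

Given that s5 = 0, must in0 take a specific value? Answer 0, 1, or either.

either

Both values of in0 occur among assignments with s5 = 0:
  in0=0: in0=0, in1=0, in2=0, in3=0, in4=0
  in0=1: in0=1, in1=0, in2=0, in3=0, in4=0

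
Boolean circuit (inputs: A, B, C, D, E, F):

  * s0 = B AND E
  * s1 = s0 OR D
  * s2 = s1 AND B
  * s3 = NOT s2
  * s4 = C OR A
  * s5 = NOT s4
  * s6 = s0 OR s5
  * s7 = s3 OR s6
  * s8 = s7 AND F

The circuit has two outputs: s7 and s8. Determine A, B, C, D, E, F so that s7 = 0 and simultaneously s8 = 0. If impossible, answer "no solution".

Check with A=0 B=1 C=1 D=1 E=0 F=1:
s0 = B AND E = 1 AND 0 = 0
s1 = s0 OR D = 0 OR 1 = 1
s2 = s1 AND B = 1 AND 1 = 1
s3 = NOT s2 = NOT 1 = 0
s4 = C OR A = 1 OR 0 = 1
s5 = NOT s4 = NOT 1 = 0
s6 = s0 OR s5 = 0 OR 0 = 0
s7 = s3 OR s6 = 0 OR 0 = 0
s8 = s7 AND F = 0 AND 1 = 0
So s7 = 0 and s8 = 0.

A=0 B=1 C=1 D=1 E=0 F=1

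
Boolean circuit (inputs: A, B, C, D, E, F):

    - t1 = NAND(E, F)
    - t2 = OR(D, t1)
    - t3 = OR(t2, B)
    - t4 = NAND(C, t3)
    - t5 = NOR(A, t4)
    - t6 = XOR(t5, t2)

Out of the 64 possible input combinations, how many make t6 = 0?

21

t6 = XOR(t5, t2) must be 0, so t5 and t2 are equal.
Enumerating the 64 input combinations, 21 give t6 = 0 and 43 give t6 = 1.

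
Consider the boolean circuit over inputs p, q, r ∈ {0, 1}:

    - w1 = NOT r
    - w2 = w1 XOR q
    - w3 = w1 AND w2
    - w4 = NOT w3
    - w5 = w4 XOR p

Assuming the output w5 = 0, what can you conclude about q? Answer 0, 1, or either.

either

Both values of q occur among assignments with w5 = 0:
  q=0: p=0, q=0, r=0
  q=1: p=1, q=1, r=0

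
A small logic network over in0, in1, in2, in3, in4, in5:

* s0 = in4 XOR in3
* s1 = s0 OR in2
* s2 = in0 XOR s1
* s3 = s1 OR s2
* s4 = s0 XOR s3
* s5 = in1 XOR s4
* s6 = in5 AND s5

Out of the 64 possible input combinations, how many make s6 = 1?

s6 = in5 AND s5 must be 1, so both in5 = 1 and s5 = 1.
s5 = in1 XOR s4 must be 1, so in1 and s4 differ.
Enumerating the 64 input combinations, 16 give s6 = 1 and 48 give s6 = 0.

16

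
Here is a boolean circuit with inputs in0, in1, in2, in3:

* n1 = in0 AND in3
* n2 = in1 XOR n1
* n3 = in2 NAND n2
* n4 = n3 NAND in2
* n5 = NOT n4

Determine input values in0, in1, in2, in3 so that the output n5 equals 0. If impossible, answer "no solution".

n5 = NOT n4 must be 0, so n4 = 1.
Check with in0=1 in1=0 in2=0 in3=0:
n1 = in0 AND in3 = 1 AND 0 = 0
n2 = in1 XOR n1 = 0 XOR 0 = 0
n3 = in2 NAND n2 = 0 NAND 0 = 1
n4 = n3 NAND in2 = 1 NAND 0 = 1
n5 = NOT n4 = NOT 1 = 0
So n5 = 0 as required.

in0=1 in1=0 in2=0 in3=0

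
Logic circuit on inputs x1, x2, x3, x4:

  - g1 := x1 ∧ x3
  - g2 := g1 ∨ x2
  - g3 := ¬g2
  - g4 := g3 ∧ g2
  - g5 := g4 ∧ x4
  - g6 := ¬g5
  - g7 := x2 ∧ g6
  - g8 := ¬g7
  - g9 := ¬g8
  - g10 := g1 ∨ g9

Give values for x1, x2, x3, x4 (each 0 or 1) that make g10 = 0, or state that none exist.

g10 = g1 ∨ g9 must be 0, so both g1 = 0 and g9 = 0.
g1 = x1 ∧ x3 must be 0, so at least one of x1, x3 is 0.
g9 = ¬g8 must be 0, so g8 = 1.
Check with x1=0 x2=0 x3=1 x4=0:
g1 = x1 ∧ x3 = 0 ∧ 1 = 0
g2 = g1 ∨ x2 = 0 ∨ 0 = 0
g3 = ¬g2 = ¬0 = 1
g4 = g3 ∧ g2 = 1 ∧ 0 = 0
g5 = g4 ∧ x4 = 0 ∧ 0 = 0
g6 = ¬g5 = ¬0 = 1
g7 = x2 ∧ g6 = 0 ∧ 1 = 0
g8 = ¬g7 = ¬0 = 1
g9 = ¬g8 = ¬1 = 0
g10 = g1 ∨ g9 = 0 ∨ 0 = 0
So g10 = 0 as required.

x1=0 x2=0 x3=1 x4=0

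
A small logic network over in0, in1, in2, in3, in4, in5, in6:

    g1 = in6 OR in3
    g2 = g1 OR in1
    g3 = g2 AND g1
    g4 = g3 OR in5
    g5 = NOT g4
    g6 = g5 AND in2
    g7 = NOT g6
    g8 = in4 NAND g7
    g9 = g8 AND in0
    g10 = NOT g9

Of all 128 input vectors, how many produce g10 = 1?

94

g10 = NOT g9 must be 1, so g9 = 0.
g9 = g8 AND in0 must be 0, so at least one of g8, in0 is 0.
Enumerating the 128 input combinations, 94 give g10 = 1 and 34 give g10 = 0.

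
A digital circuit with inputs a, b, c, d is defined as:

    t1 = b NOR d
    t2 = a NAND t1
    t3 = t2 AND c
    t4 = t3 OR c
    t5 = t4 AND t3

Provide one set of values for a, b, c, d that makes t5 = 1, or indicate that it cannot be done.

t5 = t4 AND t3 must be 1, so both t4 = 1 and t3 = 1.
Check with a=1, b=1, c=1, d=0:
t1 = b NOR d = 1 NOR 0 = 0
t2 = a NAND t1 = 1 NAND 0 = 1
t3 = t2 AND c = 1 AND 1 = 1
t4 = t3 OR c = 1 OR 1 = 1
t5 = t4 AND t3 = 1 AND 1 = 1
So t5 = 1 as required.

a=1, b=1, c=1, d=0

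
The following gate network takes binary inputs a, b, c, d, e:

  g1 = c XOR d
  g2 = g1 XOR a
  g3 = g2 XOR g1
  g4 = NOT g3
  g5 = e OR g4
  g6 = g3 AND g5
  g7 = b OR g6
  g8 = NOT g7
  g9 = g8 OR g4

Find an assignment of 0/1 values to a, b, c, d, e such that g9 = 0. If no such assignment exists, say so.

a=1 b=0 c=0 d=0 e=1

g9 = g8 OR g4 must be 0, so both g8 = 0 and g4 = 0.
Check with a=1 b=0 c=0 d=0 e=1:
g1 = c XOR d = 0 XOR 0 = 0
g2 = g1 XOR a = 0 XOR 1 = 1
g3 = g2 XOR g1 = 1 XOR 0 = 1
g4 = NOT g3 = NOT 1 = 0
g5 = e OR g4 = 1 OR 0 = 1
g6 = g3 AND g5 = 1 AND 1 = 1
g7 = b OR g6 = 0 OR 1 = 1
g8 = NOT g7 = NOT 1 = 0
g9 = g8 OR g4 = 0 OR 0 = 0
So g9 = 0 as required.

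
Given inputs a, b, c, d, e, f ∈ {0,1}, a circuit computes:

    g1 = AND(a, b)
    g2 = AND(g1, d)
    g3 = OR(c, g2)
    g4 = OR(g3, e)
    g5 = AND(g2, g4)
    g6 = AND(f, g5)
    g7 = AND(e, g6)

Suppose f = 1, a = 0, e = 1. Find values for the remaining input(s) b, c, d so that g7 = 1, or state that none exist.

With f = 1, a = 0, e = 1 fixed, none of the 8 settings of b, c, d give g7 = 1.
For example, with b=0, c=0, d=1:
g1 = AND(a, b) = AND(0, 0) = 0
g2 = AND(g1, d) = AND(0, 1) = 0
g3 = OR(c, g2) = OR(0, 0) = 0
g4 = OR(g3, e) = OR(0, 1) = 1
g5 = AND(g2, g4) = AND(0, 1) = 0
g6 = AND(f, g5) = AND(1, 0) = 0
g7 = AND(e, g6) = AND(1, 0) = 0
giving g7 = 0 ≠ 1.

no solution exists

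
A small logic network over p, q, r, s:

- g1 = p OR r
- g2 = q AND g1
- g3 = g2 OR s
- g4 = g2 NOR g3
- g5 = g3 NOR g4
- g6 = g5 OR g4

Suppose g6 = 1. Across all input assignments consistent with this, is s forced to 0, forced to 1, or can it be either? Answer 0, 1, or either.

0

g6 = g5 OR g4 must be 1, so at least one of g5, g4 is 1.
Every assignment with g6 = 1 has s = 0; there are 5 such assignment(s).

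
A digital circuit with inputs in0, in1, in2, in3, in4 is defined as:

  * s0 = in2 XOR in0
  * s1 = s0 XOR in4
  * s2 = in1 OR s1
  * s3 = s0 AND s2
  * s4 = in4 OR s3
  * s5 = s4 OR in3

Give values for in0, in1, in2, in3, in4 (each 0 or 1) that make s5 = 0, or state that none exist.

in0=1 in1=0 in2=1 in3=0 in4=0

s5 = s4 OR in3 must be 0, so both s4 = 0 and in3 = 0.
s4 = in4 OR s3 must be 0, so both in4 = 0 and s3 = 0.
s3 = s0 AND s2 must be 0, so at least one of s0, s2 is 0.
Check with in0=1 in1=0 in2=1 in3=0 in4=0:
s0 = in2 XOR in0 = 1 XOR 1 = 0
s1 = s0 XOR in4 = 0 XOR 0 = 0
s2 = in1 OR s1 = 0 OR 0 = 0
s3 = s0 AND s2 = 0 AND 0 = 0
s4 = in4 OR s3 = 0 OR 0 = 0
s5 = s4 OR in3 = 0 OR 0 = 0
So s5 = 0 as required.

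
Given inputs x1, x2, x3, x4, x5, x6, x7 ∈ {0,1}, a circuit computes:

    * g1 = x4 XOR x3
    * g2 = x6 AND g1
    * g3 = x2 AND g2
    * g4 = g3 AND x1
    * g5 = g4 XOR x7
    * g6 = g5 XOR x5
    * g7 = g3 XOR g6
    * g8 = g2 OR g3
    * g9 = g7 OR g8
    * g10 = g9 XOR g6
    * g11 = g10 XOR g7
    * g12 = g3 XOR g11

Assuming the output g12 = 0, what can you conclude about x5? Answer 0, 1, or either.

either

Both values of x5 occur among assignments with g12 = 0:
  x5=0: x1=0, x2=0, x3=0, x4=0, x5=0, x6=0, x7=0
  x5=1: x1=0, x2=0, x3=0, x4=0, x5=1, x6=0, x7=1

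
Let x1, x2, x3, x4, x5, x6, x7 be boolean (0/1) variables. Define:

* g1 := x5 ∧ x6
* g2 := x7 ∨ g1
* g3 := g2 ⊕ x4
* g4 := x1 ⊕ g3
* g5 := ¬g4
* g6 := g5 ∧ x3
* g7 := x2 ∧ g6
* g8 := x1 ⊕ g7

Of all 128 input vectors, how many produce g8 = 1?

g8 = x1 ⊕ g7 must be 1, so x1 and g7 differ.
Enumerating the 128 input combinations, 64 give g8 = 1 and 64 give g8 = 0.

64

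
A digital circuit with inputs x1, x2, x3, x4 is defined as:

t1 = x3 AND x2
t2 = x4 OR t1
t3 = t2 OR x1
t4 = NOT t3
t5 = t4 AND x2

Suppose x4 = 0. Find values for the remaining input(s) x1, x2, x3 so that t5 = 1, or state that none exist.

x1=0, x2=1, x3=0

t5 = t4 AND x2 must be 1, so both t4 = 1 and x2 = 1.
t4 = NOT t3 must be 1, so t3 = 0.
Check with x4 = 0 and x1=0, x2=1, x3=0:
t1 = x3 AND x2 = 0 AND 1 = 0
t2 = x4 OR t1 = 0 OR 0 = 0
t3 = t2 OR x1 = 0 OR 0 = 0
t4 = NOT t3 = NOT 0 = 1
t5 = t4 AND x2 = 1 AND 1 = 1
So t5 = 1.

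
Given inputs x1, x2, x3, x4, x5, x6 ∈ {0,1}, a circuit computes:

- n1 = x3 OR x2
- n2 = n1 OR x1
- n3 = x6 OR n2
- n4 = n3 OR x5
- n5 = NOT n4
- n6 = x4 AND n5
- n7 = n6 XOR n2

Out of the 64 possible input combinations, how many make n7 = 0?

7

n7 = n6 XOR n2 must be 0, so n6 and n2 are equal.
Enumerating the 64 input combinations, 7 give n7 = 0 and 57 give n7 = 1.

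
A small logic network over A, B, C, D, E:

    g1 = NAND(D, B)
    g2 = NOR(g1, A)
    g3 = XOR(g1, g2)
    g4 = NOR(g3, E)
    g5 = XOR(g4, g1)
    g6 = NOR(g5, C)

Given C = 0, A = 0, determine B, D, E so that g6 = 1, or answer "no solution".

B=1, D=1, E=0

g6 = NOR(g5, C) must be 1, so both g5 = 0 and C = 0.
g5 = XOR(g4, g1) must be 0, so g4 and g1 are equal.
Check with C = 0, A = 0 and B=1, D=1, E=0:
g1 = NAND(D, B) = NAND(1, 1) = 0
g2 = NOR(g1, A) = NOR(0, 0) = 1
g3 = XOR(g1, g2) = XOR(0, 1) = 1
g4 = NOR(g3, E) = NOR(1, 0) = 0
g5 = XOR(g4, g1) = XOR(0, 0) = 0
g6 = NOR(g5, C) = NOR(0, 0) = 1
So g6 = 1.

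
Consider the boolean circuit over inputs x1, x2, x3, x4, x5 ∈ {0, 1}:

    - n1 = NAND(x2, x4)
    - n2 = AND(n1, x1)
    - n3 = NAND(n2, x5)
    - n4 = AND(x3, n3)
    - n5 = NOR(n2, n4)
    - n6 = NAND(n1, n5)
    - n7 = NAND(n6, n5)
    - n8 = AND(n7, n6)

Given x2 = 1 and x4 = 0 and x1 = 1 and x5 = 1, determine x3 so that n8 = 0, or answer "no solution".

With x2 = 1 and x4 = 0 and x1 = 1 and x5 = 1 fixed, none of the 2 settings of x3 give n8 = 0.
For example, with x3=0:
n1 = NAND(x2, x4) = NAND(1, 0) = 1
n2 = AND(n1, x1) = AND(1, 1) = 1
n3 = NAND(n2, x5) = NAND(1, 1) = 0
n4 = AND(x3, n3) = AND(0, 0) = 0
n5 = NOR(n2, n4) = NOR(1, 0) = 0
n6 = NAND(n1, n5) = NAND(1, 0) = 1
n7 = NAND(n6, n5) = NAND(1, 0) = 1
n8 = AND(n7, n6) = AND(1, 1) = 1
giving n8 = 1 ≠ 0.

no solution exists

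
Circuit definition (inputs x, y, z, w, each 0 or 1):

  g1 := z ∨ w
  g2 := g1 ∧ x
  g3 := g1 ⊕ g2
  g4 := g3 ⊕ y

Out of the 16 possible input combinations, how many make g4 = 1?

8

g4 = g3 ⊕ y must be 1, so g3 and y differ.
Enumerating the 16 input combinations, 8 give g4 = 1 and 8 give g4 = 0.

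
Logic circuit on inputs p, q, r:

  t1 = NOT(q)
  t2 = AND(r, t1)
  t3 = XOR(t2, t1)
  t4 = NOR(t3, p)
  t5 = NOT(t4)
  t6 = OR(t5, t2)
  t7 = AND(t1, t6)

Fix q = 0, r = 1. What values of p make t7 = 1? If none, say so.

p=1

t7 = AND(t1, t6) must be 1, so both t1 = 1 and t6 = 1.
t1 = NOT(q) must be 1, so q = 0.
Check with q = 0, r = 1 and p=1:
t1 = NOT(q) = NOT 0 = 1
t2 = AND(r, t1) = AND(1, 1) = 1
t3 = XOR(t2, t1) = XOR(1, 1) = 0
t4 = NOR(t3, p) = NOR(0, 1) = 0
t5 = NOT(t4) = NOT 0 = 1
t6 = OR(t5, t2) = OR(1, 1) = 1
t7 = AND(t1, t6) = AND(1, 1) = 1
So t7 = 1.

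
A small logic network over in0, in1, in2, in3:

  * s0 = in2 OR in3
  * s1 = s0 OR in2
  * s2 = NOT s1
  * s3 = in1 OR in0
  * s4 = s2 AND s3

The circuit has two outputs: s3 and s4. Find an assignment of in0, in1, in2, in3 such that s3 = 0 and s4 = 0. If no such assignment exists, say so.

Check with in0=0, in1=0, in2=0, in3=0:
s0 = in2 OR in3 = 0 OR 0 = 0
s1 = s0 OR in2 = 0 OR 0 = 0
s2 = NOT s1 = NOT 0 = 1
s3 = in1 OR in0 = 0 OR 0 = 0
s4 = s2 AND s3 = 1 AND 0 = 0
So s3 = 0 and s4 = 0.

in0=0, in1=0, in2=0, in3=0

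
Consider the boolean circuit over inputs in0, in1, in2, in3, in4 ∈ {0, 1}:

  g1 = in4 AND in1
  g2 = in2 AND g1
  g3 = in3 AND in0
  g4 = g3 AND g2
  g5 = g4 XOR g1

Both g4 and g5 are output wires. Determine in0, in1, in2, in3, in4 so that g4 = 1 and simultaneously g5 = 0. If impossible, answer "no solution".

in0=1, in1=1, in2=1, in3=1, in4=1

Check with in0=1, in1=1, in2=1, in3=1, in4=1:
g1 = in4 AND in1 = 1 AND 1 = 1
g2 = in2 AND g1 = 1 AND 1 = 1
g3 = in3 AND in0 = 1 AND 1 = 1
g4 = g3 AND g2 = 1 AND 1 = 1
g5 = g4 XOR g1 = 1 XOR 1 = 0
So g4 = 1 and g5 = 0.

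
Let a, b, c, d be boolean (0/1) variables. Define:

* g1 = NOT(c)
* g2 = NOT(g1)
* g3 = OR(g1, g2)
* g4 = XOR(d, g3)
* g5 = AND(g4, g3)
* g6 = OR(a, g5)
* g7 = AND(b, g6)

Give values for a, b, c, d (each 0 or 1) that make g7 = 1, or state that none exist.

a=1, b=1, c=0, d=1

Check with a=1, b=1, c=0, d=1:
g1 = NOT(c) = NOT 0 = 1
g2 = NOT(g1) = NOT 1 = 0
g3 = OR(g1, g2) = OR(1, 0) = 1
g4 = XOR(d, g3) = XOR(1, 1) = 0
g5 = AND(g4, g3) = AND(0, 1) = 0
g6 = OR(a, g5) = OR(1, 0) = 1
g7 = AND(b, g6) = AND(1, 1) = 1
So g7 = 1 as required.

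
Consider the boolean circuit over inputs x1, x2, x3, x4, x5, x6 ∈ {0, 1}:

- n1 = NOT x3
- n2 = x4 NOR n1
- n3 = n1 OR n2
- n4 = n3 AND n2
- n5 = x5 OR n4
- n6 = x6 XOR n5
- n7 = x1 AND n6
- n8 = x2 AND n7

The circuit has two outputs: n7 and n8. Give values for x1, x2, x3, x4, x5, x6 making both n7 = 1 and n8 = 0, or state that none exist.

Check with x1=1, x2=0, x3=1, x4=0, x5=0, x6=0:
n1 = NOT x3 = NOT 1 = 0
n2 = x4 NOR n1 = 0 NOR 0 = 1
n3 = n1 OR n2 = 0 OR 1 = 1
n4 = n3 AND n2 = 1 AND 1 = 1
n5 = x5 OR n4 = 0 OR 1 = 1
n6 = x6 XOR n5 = 0 XOR 1 = 1
n7 = x1 AND n6 = 1 AND 1 = 1
n8 = x2 AND n7 = 0 AND 1 = 0
So n7 = 1 and n8 = 0.

x1=1, x2=0, x3=1, x4=0, x5=0, x6=0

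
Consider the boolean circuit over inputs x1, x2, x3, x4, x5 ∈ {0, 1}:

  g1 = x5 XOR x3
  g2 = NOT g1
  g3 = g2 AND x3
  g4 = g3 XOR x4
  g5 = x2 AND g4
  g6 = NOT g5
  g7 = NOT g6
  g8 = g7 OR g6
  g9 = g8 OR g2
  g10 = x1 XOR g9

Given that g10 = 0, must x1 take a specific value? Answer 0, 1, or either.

1

g10 = x1 XOR g9 must be 0, so x1 and g9 are equal.
Every assignment with g10 = 0 has x1 = 1; there are 16 such assignment(s).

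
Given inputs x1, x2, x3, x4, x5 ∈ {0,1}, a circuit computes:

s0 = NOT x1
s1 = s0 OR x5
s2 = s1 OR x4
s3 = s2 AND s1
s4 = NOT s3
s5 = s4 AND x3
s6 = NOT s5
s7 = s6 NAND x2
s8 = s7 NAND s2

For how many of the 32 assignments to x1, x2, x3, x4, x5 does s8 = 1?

s8 = s7 NAND s2 must be 1, so at least one of s7, s2 is 0.
Enumerating the 32 input combinations, 17 give s8 = 1 and 15 give s8 = 0.

17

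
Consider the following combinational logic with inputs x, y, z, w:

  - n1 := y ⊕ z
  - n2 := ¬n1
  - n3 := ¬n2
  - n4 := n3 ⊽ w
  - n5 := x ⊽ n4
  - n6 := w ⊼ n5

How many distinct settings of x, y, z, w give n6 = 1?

n6 = w ⊼ n5 must be 1, so at least one of w, n5 is 0.
Enumerating the 16 input combinations, 12 give n6 = 1 and 4 give n6 = 0.

12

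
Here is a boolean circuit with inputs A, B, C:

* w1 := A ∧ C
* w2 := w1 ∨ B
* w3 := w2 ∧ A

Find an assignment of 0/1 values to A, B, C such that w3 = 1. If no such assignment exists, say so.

A=1, B=1, C=0

w3 = w2 ∧ A must be 1, so both w2 = 1 and A = 1.
w2 = w1 ∨ B must be 1, so at least one of w1, B is 1.
Check with A=1, B=1, C=0:
w1 = A ∧ C = 1 ∧ 0 = 0
w2 = w1 ∨ B = 0 ∨ 1 = 1
w3 = w2 ∧ A = 1 ∧ 1 = 1
So w3 = 1 as required.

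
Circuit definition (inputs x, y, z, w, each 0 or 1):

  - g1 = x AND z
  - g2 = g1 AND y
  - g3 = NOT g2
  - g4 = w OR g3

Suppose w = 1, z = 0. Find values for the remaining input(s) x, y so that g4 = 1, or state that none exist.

g4 = w OR g3 must be 1, so at least one of w, g3 is 1.
Check with w = 1, z = 0 and x=0, y=0:
g1 = x AND z = 0 AND 0 = 0
g2 = g1 AND y = 0 AND 0 = 0
g3 = NOT g2 = NOT 0 = 1
g4 = w OR g3 = 1 OR 1 = 1
So g4 = 1.

x=0 y=0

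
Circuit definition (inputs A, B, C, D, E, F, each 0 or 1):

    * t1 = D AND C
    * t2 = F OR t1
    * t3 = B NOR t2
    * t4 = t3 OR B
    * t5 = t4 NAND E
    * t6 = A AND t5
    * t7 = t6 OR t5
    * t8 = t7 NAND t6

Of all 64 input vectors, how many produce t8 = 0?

t8 = t7 NAND t6 must be 0, so both t7 = 1 and t6 = 1.
t7 = t6 OR t5 must be 1, so at least one of t6, t5 is 1.
Enumerating the 64 input combinations, 21 give t8 = 0 and 43 give t8 = 1.

21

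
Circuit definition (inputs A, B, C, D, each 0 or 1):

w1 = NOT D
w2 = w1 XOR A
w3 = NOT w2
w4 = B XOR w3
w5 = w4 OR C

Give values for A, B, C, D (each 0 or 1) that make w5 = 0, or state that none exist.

A=1, B=1, C=0, D=0

Check with A=1, B=1, C=0, D=0:
w1 = NOT D = NOT 0 = 1
w2 = w1 XOR A = 1 XOR 1 = 0
w3 = NOT w2 = NOT 0 = 1
w4 = B XOR w3 = 1 XOR 1 = 0
w5 = w4 OR C = 0 OR 0 = 0
So w5 = 0 as required.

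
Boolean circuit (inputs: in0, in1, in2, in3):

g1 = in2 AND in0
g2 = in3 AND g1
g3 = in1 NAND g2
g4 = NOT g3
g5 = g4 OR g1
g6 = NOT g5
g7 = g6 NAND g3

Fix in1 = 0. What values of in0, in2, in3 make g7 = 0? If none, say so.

g7 = g6 NAND g3 must be 0, so both g6 = 1 and g3 = 1.
g6 = NOT g5 must be 1, so g5 = 0.
Check with in1 = 0 and in0=0, in2=1, in3=1:
g1 = in2 AND in0 = 1 AND 0 = 0
g2 = in3 AND g1 = 1 AND 0 = 0
g3 = in1 NAND g2 = 0 NAND 0 = 1
g4 = NOT g3 = NOT 1 = 0
g5 = g4 OR g1 = 0 OR 0 = 0
g6 = NOT g5 = NOT 0 = 1
g7 = g6 NAND g3 = 1 NAND 1 = 0
So g7 = 0.

in0=0, in2=1, in3=1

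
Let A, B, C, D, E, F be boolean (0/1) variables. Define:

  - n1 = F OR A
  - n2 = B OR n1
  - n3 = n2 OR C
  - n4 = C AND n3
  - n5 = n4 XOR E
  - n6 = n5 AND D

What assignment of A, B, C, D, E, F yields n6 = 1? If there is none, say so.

A=1, B=1, C=1, D=1, E=0, F=0

Check with A=1, B=1, C=1, D=1, E=0, F=0:
n1 = F OR A = 0 OR 1 = 1
n2 = B OR n1 = 1 OR 1 = 1
n3 = n2 OR C = 1 OR 1 = 1
n4 = C AND n3 = 1 AND 1 = 1
n5 = n4 XOR E = 1 XOR 0 = 1
n6 = n5 AND D = 1 AND 1 = 1
So n6 = 1 as required.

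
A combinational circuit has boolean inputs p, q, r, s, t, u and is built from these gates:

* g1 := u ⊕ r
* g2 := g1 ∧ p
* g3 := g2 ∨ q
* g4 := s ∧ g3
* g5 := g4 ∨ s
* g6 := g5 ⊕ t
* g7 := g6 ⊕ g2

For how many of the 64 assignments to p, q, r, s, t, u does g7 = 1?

g7 = g6 ⊕ g2 must be 1, so g6 and g2 differ.
Enumerating the 64 input combinations, 32 give g7 = 1 and 32 give g7 = 0.

32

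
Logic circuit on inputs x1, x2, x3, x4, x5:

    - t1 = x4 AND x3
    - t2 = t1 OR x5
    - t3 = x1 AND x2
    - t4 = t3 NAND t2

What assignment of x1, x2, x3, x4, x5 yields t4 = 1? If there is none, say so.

Check with x1=1, x2=1, x3=0, x4=1, x5=0:
t1 = x4 AND x3 = 1 AND 0 = 0
t2 = t1 OR x5 = 0 OR 0 = 0
t3 = x1 AND x2 = 1 AND 1 = 1
t4 = t3 NAND t2 = 1 NAND 0 = 1
So t4 = 1 as required.

x1=1, x2=1, x3=0, x4=1, x5=0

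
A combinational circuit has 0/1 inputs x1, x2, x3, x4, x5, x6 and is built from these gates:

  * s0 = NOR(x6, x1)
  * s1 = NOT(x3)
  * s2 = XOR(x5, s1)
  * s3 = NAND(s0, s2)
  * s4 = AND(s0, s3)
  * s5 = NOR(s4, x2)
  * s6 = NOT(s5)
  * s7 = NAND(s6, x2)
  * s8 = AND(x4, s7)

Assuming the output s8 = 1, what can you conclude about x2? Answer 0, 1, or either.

0

s8 = AND(x4, s7) must be 1, so both x4 = 1 and s7 = 1.
Every assignment with s8 = 1 has x2 = 0; there are 16 such assignment(s).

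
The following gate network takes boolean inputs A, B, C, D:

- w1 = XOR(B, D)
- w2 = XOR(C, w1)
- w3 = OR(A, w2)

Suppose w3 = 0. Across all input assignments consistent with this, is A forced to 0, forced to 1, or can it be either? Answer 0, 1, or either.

0

w3 = OR(A, w2) must be 0, so both A = 0 and w2 = 0.
Every assignment with w3 = 0 has A = 0; there are 4 such assignment(s).
  A=0, B=0, C=0, D=0
  A=0, B=0, C=1, D=1
  A=0, B=1, C=0, D=1
  A=0, B=1, C=1, D=0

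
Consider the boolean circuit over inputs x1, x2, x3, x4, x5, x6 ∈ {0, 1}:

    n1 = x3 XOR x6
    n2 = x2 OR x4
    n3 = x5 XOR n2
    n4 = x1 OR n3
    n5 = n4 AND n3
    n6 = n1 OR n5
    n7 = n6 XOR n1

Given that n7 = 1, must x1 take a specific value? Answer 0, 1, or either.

either

Both values of x1 occur among assignments with n7 = 1:
  x1=0: x1=0, x2=0, x3=0, x4=0, x5=1, x6=0
  x1=1: x1=1, x2=0, x3=0, x4=0, x5=1, x6=0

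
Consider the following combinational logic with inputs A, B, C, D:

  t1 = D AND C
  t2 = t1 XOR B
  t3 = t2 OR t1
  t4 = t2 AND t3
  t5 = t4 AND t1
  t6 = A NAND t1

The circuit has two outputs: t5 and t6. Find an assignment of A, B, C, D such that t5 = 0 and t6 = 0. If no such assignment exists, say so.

Check with A=1 B=1 C=1 D=1:
t1 = D AND C = 1 AND 1 = 1
t2 = t1 XOR B = 1 XOR 1 = 0
t3 = t2 OR t1 = 0 OR 1 = 1
t4 = t2 AND t3 = 0 AND 1 = 0
t5 = t4 AND t1 = 0 AND 1 = 0
t6 = A NAND t1 = 1 NAND 1 = 0
So t5 = 0 and t6 = 0.

A=1 B=1 C=1 D=1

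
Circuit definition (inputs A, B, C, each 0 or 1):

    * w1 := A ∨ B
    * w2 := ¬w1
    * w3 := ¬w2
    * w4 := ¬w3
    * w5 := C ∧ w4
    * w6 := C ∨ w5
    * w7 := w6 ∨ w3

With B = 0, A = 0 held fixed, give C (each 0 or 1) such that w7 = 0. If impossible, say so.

w7 = w6 ∨ w3 must be 0, so both w6 = 0 and w3 = 0.
Check with B = 0, A = 0 and C=0:
w1 = A ∨ B = 0 ∨ 0 = 0
w2 = ¬w1 = ¬0 = 1
w3 = ¬w2 = ¬1 = 0
w4 = ¬w3 = ¬0 = 1
w5 = C ∧ w4 = 0 ∧ 1 = 0
w6 = C ∨ w5 = 0 ∨ 0 = 0
w7 = w6 ∨ w3 = 0 ∨ 0 = 0
So w7 = 0.

C=0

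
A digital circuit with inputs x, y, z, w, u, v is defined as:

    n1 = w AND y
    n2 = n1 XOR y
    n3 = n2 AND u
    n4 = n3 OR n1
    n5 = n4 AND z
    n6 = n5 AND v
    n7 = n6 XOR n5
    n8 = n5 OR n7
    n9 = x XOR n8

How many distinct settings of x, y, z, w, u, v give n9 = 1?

32

n9 = x XOR n8 must be 1, so x and n8 differ.
Enumerating the 64 input combinations, 32 give n9 = 1 and 32 give n9 = 0.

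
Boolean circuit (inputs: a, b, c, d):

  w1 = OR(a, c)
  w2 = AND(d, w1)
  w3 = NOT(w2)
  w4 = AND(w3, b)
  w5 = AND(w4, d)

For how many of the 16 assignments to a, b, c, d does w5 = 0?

w5 = AND(w4, d) must be 0, so at least one of w4, d is 0.
Enumerating the 16 input combinations, 15 give w5 = 0 and 1 give w5 = 1.

15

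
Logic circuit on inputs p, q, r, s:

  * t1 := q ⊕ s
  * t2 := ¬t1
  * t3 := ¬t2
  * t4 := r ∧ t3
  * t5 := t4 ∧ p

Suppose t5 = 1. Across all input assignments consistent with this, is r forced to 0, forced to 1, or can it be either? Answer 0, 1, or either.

t5 = t4 ∧ p must be 1, so both t4 = 1 and p = 1.
t4 = r ∧ t3 must be 1, so both r = 1 and t3 = 1.
t3 = ¬t2 must be 1, so t2 = 0.
Every assignment with t5 = 1 has r = 1; there are 2 such assignment(s).
  p=1, q=0, r=1, s=1
  p=1, q=1, r=1, s=0

1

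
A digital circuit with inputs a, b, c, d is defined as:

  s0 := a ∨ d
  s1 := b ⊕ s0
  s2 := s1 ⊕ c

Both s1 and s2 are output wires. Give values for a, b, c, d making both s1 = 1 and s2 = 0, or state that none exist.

a=0 b=1 c=1 d=0

Check with a=0 b=1 c=1 d=0:
s0 = a ∨ d = 0 ∨ 0 = 0
s1 = b ⊕ s0 = 1 ⊕ 0 = 1
s2 = s1 ⊕ c = 1 ⊕ 1 = 0
So s1 = 1 and s2 = 0.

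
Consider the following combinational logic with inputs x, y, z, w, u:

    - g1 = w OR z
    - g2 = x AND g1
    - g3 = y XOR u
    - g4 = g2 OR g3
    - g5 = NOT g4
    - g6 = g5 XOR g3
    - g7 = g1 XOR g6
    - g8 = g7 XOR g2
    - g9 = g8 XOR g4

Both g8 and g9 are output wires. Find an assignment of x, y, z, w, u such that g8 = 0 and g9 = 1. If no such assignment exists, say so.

Check with x=1, y=1, z=1, w=1, u=1:
g1 = w OR z = 1 OR 1 = 1
g2 = x AND g1 = 1 AND 1 = 1
g3 = y XOR u = 1 XOR 1 = 0
g4 = g2 OR g3 = 1 OR 0 = 1
g5 = NOT g4 = NOT 1 = 0
g6 = g5 XOR g3 = 0 XOR 0 = 0
g7 = g1 XOR g6 = 1 XOR 0 = 1
g8 = g7 XOR g2 = 1 XOR 1 = 0
g9 = g8 XOR g4 = 0 XOR 1 = 1
So g8 = 0 and g9 = 1.

x=1, y=1, z=1, w=1, u=1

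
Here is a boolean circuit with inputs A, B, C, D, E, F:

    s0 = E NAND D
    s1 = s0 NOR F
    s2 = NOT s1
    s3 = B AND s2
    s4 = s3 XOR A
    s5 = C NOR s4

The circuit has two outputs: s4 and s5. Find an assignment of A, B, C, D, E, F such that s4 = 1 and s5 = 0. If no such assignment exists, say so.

A=0 B=1 C=1 D=0 E=0 F=0

Check with A=0 B=1 C=1 D=0 E=0 F=0:
s0 = E NAND D = 0 NAND 0 = 1
s1 = s0 NOR F = 1 NOR 0 = 0
s2 = NOT s1 = NOT 0 = 1
s3 = B AND s2 = 1 AND 1 = 1
s4 = s3 XOR A = 1 XOR 0 = 1
s5 = C NOR s4 = 1 NOR 1 = 0
So s4 = 1 and s5 = 0.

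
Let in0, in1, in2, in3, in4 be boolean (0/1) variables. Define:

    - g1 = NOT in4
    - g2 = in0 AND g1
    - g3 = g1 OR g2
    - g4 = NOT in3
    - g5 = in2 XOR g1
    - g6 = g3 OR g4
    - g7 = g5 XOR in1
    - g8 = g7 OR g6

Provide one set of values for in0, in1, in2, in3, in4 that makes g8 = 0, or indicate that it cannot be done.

in0=0 in1=0 in2=0 in3=1 in4=1

g8 = g7 OR g6 must be 0, so both g7 = 0 and g6 = 0.
Check with in0=0 in1=0 in2=0 in3=1 in4=1:
g1 = NOT in4 = NOT 1 = 0
g2 = in0 AND g1 = 0 AND 0 = 0
g3 = g1 OR g2 = 0 OR 0 = 0
g4 = NOT in3 = NOT 1 = 0
g5 = in2 XOR g1 = 0 XOR 0 = 0
g6 = g3 OR g4 = 0 OR 0 = 0
g7 = g5 XOR in1 = 0 XOR 0 = 0
g8 = g7 OR g6 = 0 OR 0 = 0
So g8 = 0 as required.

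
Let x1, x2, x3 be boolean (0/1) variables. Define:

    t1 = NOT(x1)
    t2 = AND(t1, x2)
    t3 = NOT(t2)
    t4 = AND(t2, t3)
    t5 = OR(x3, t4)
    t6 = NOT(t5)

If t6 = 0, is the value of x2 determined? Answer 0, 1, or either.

either

Both values of x2 occur among assignments with t6 = 0:
  x2=0: x1=0, x2=0, x3=1
  x2=1: x1=0, x2=1, x3=1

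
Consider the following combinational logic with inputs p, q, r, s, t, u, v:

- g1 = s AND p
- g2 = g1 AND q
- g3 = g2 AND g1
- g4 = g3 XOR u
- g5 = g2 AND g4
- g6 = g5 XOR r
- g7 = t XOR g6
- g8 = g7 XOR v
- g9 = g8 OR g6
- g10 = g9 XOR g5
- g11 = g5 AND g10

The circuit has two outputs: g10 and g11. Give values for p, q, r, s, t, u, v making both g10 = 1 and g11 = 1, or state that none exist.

p=1 q=1 r=1 s=1 t=0 u=0 v=0

Check with p=1 q=1 r=1 s=1 t=0 u=0 v=0:
g1 = s AND p = 1 AND 1 = 1
g2 = g1 AND q = 1 AND 1 = 1
g3 = g2 AND g1 = 1 AND 1 = 1
g4 = g3 XOR u = 1 XOR 0 = 1
g5 = g2 AND g4 = 1 AND 1 = 1
g6 = g5 XOR r = 1 XOR 1 = 0
g7 = t XOR g6 = 0 XOR 0 = 0
g8 = g7 XOR v = 0 XOR 0 = 0
g9 = g8 OR g6 = 0 OR 0 = 0
g10 = g9 XOR g5 = 0 XOR 1 = 1
g11 = g5 AND g10 = 1 AND 1 = 1
So g10 = 1 and g11 = 1.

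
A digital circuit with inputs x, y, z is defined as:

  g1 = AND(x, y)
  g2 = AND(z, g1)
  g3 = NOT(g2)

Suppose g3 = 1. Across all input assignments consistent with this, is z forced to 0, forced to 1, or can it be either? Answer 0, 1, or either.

either

Both values of z occur among assignments with g3 = 1:
  z=0: x=0, y=0, z=0
  z=1: x=0, y=0, z=1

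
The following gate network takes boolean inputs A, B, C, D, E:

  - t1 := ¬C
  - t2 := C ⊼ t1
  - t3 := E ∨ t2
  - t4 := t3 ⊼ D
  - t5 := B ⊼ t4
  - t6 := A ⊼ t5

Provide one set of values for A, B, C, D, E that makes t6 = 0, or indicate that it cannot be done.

A=1 B=0 C=1 D=0 E=1

t6 = A ⊼ t5 must be 0, so both A = 1 and t5 = 1.
t5 = B ⊼ t4 must be 1, so at least one of B, t4 is 0.
Check with A=1 B=0 C=1 D=0 E=1:
t1 = ¬C = ¬1 = 0
t2 = C ⊼ t1 = 1 ⊼ 0 = 1
t3 = E ∨ t2 = 1 ∨ 1 = 1
t4 = t3 ⊼ D = 1 ⊼ 0 = 1
t5 = B ⊼ t4 = 0 ⊼ 1 = 1
t6 = A ⊼ t5 = 1 ⊼ 1 = 0
So t6 = 0 as required.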